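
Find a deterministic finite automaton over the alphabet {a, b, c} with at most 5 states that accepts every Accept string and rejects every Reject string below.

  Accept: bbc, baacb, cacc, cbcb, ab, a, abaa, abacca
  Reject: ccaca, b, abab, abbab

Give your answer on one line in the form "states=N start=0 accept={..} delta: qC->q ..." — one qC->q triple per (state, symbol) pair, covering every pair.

states=3 start=0 accept={1,2} delta: 0a->1 0b->0 0c->1 1a->0 1b->1 1c->2 2a->2 2b->1 2c->1

Grow the machine one transition at a time. Run the examples from 0; the earliest place one falls off (shortest prefix, ties alphabetical) gets sent to the lowest-numbered state that keeps every Accept/Reject pair distinguishable — a pair clashes when both reach the same state with identical unread suffix — and to a fresh state only if none does.
a: 0a undefined. 0a->0: no, ab/b meet in 0 with "b" left. Open state 1: 0a->1.
b: 0b undefined. 0b->0: ok.
c: 0c undefined. 0c->0: no, bbc/b meet in 0. 0c->1: ok.
ab: 1b undefined. 1b->0: no, cbcb/b meet in 0. 1b->1: ok.
ca: 1a undefined. 1a->0: ok.
cc: 1c undefined. 1c->0: no, bbc/ccaca meet in 1. 1c->1: no, abacca/ccaca meet in 0. Open state 2: 1c->2.
cca: 2a undefined. 2a->0: no, abacca/ccaca meet in 0. 2a->1: no, bbc/ccaca meet in 1. 2a->2: ok.
cbcb: 2b undefined. 2b->0: no, cbcb/b meet in 0. 2b->1: ok.
ccac: 2c undefined. 2c->0: no, bbc/ccaca meet in 1. 2c->1: ok.
All examples now run through 3 states with every (state, symbol) defined. Accept strings end in {1,2}, Reject strings end in {0}; accept={1,2}.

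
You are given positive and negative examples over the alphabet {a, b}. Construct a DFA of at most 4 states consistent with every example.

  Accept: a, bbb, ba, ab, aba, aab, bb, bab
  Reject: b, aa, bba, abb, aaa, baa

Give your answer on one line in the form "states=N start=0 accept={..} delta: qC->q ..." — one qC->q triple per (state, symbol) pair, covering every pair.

states=4 start=0 accept={0,1} delta: 0a->1 0b->2 1a->3 1b->0 2a->1 2b->1 3a->2 3b->0

Fold the examples into a partial DFA from state 0: repeatedly fix the first undefined (state, symbol) met by the shortest-then-alphabetical prefix, trying targets in increasing order and rejecting any under which an Accept and a Reject string meet in one state with the same remainder; add a state when all current targets are rejected. Accepting states are where Accept strings end.
a: 0a undefined. 0a->0: no, a/aa meet in 0. Open state 1: 0a->1.
b: 0b undefined. 0b->0: no, a/bba meet in 1. 0b->1: no, a/b meet in 1. Open state 2: 0b->2.
aa: 1a undefined. 1a->0: no, a/aaa meet in 1. 1a->1: no, a/aa meet in 1. 1a->2: no, ba/aaa meet in 2 with "a" left. Open state 3: 1a->3.
ab: 1b undefined. 1b->0: ok.
ba: 2a undefined. 2a->0: no, a/baa meet in 1. 2a->1: ok.
bb: 2b undefined. 2b->0: no, a/bba meet in 1. 2b->1: ok.
aaa: 3a undefined. 3a->0: no, bbb/aaa meet in 0. 3a->1: no, a/aaa meet in 1. 3a->2: ok.
aab: 3b undefined. 3b->0: ok.
All examples now run through 4 states with every (state, symbol) defined. Accept strings end in {0,1}, Reject strings end in {2,3}; accept={0,1}.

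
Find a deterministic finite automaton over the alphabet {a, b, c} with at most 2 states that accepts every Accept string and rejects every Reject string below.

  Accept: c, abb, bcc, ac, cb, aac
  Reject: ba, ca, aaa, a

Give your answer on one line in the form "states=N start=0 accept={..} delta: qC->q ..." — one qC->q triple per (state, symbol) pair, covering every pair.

Grow the machine one transition at a time. Run the examples from 0; the earliest place one falls off (shortest prefix, ties alphabetical) gets sent to the lowest-numbered state that keeps every Accept/Reject pair distinguishable — a pair clashes when both reach the same state with identical unread suffix — and to a fresh state only if none does.
a: 0a undefined. 0a->0: ok.
b: 0b undefined. 0b->0: no, abb/ba meet in 0. Open state 1: 0b->1.
c: 0c undefined. 0c->0: no, c/ca meet in 0. 0c->1: ok.
ba: 1a undefined. 1a->0: ok.
bc: 1c undefined. 1c->0: ok.
cb: 1b undefined. 1b->0: no, abb/ba meet in 0. 1b->1: ok.
All examples now run through 2 states with every (state, symbol) defined. Accept strings end in {1}, Reject strings end in {0}; accept={1}.

states=2 start=0 accept={1} delta: 0a->0 0b->1 0c->1 1a->0 1b->1 1c->0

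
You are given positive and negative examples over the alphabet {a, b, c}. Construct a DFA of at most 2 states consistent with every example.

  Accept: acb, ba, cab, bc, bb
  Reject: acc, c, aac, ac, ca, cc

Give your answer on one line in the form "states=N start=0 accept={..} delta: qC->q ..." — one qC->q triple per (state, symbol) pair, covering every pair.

State merging on the prefix tree: take the shortest (then alphabetical) example prefix whose next move is undefined and point that move at state 0, else 1, else 2, ...; a target is out if some Accept/Reject pair would then sit in one state with the same input left (inseparable). If every existing state is out, open a new one.
a: 0a undefined. 0a->0: ok.
b: 0b undefined. 0b->0: no, bc/c meet in 0 with "c" left. Open state 1: 0b->1.
c: 0c undefined. 0c->0: ok.
ba: 1a undefined. 1a->0: no, ba/acc meet in 0. 1a->1: ok.
bb: 1b undefined. 1b->0: no, bb/acc meet in 0. 1b->1: ok.
bc: 1c undefined. 1c->0: no, bc/acc meet in 0. 1c->1: ok.
All examples now run through 2 states with every (state, symbol) defined. Accept strings end in {1}, Reject strings end in {0}; accept={1}.

states=2 start=0 accept={1} delta: 0a->0 0b->1 0c->0 1a->1 1b->1 1c->1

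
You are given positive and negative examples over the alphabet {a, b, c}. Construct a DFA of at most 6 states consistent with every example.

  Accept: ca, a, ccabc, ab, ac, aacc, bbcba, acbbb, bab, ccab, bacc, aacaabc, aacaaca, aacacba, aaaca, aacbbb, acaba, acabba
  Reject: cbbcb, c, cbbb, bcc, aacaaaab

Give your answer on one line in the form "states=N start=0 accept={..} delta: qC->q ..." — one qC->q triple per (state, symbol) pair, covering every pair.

states=4 start=0 accept={1,2} delta: 0a->1 0b->0 0c->0 1a->1 1b->1 1c->2 2a->2 2b->3 2c->1 3a->1 3b->1 3c->1

State merging on the prefix tree: take the shortest (then alphabetical) example prefix whose next move is undefined and point that move at state 0, else 1, else 2, ...; a target is out if some Accept/Reject pair would then sit in one state with the same input left (inseparable). If every existing state is out, open a new one.
a: 0a undefined. 0a->0: no, ac/c meet in 0 with "c" left. Open state 1: 0a->1.
b: 0b undefined. 0b->0: ok.
c: 0c undefined. 0c->0: ok.
aa: 1a undefined. 1a->0: no, aacc/cbbcb meet in 0. 1a->1: ok.
ab: 1b undefined. 1b->0: no, ccabc/cbbcb meet in 0. 1b->1: ok.
ac: 1c undefined. 1c->0: no, ca/aacaaaab meet in 1. 1c->1: no, ca/aacaaaab meet in 1. Open state 2: 1c->2.
aca: 2a undefined. 2a->0: no, ca/aacaaaab meet in 1. 2a->1: no, ca/aacaaaab meet in 1. 2a->2: ok.
acb: 2b undefined. 2b->0: no, acbbb/cbbcb meet in 0. 2b->1: no, ca/aacaaaab meet in 1. 2b->2: no, ccabc/aacaaaab meet in 2. Open state 3: 2b->3.
aacc: 2c undefined. 2c->0: no, aacc/cbbcb meet in 0. 2c->1: ok.
acbb: 3b undefined. 3b->0: no, acbbb/cbbcb meet in 0. 3b->1: ok.
acaba: 3a undefined. 3a->0: no, acaba/cbbcb meet in 0. 3a->1: ok.
aacaabc: 3c undefined. 3c->0: no, aacaabc/cbbcb meet in 0. 3c->1: ok.
All examples now run through 4 states with every (state, symbol) defined. Accept strings end in {1,2}, Reject strings end in {0,3}; accept={1,2}.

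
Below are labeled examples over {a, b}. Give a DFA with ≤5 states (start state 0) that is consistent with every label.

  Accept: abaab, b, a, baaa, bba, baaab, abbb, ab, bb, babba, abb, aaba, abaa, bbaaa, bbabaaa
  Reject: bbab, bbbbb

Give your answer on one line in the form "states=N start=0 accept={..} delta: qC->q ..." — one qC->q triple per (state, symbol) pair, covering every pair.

State merging on the prefix tree: take the shortest (then alphabetical) example prefix whose next move is undefined and point that move at state 0, else 1, else 2, ...; a target is out if some Accept/Reject pair would then sit in one state with the same input left (inseparable). If every existing state is out, open a new one.
a: 0a undefined. 0a->0: ok.
b: 0b undefined. 0b->0: no, abaab/bbab meet in 0. Open state 1: 0b->1.
ba: 1a undefined. 1a->0: ok.
bb: 1b undefined. 1b->0: no, abaab/bbab meet in 1. 1b->1: no, abaab/bbab meet in 1. Open state 2: 1b->2.
bba: 2a undefined. 2a->0: no, abaab/bbab meet in 1. 2a->1: no, bb/bbab meet in 2. 2a->2: no, abbb/bbab meet in 2 with "b" left. Open state 3: 2a->3.
bbb: 2b undefined. 2b->0: no, bb/bbbbb meet in 2. 2b->1: no, abaab/bbbbb meet in 1. 2b->2: no, abbb/bbbbb meet in 2. 2b->3: ok.
bbaa: 3a undefined. 3a->0: ok.
bbab: 3b undefined. 3b->0: no, abaab/bbbbb meet in 1. 3b->1: no, abaab/bbab meet in 1. 3b->2: no, bba/bbbbb meet in 3. 3b->3: no, bba/bbab meet in 3. Open state 4: 3b->4.
bbaba: 4a undefined. 4a->0: ok.
bbbbb: 4b undefined. 4b->0: no, a/bbbbb meet in 0. 4b->1: no, abaab/bbbbb meet in 1. 4b->2: no, bb/bbbbb meet in 2. 4b->3: no, bba/bbbbb meet in 3. 4b->4: ok.
All examples now run through 5 states with every (state, symbol) defined. Accept strings end in {0,1,2,3}, Reject strings end in {4}; accept={0,1,2,3}.

states=5 start=0 accept={0,1,2,3} delta: 0a->0 0b->1 1a->0 1b->2 2a->3 2b->3 3a->0 3b->4 4a->0 4b->4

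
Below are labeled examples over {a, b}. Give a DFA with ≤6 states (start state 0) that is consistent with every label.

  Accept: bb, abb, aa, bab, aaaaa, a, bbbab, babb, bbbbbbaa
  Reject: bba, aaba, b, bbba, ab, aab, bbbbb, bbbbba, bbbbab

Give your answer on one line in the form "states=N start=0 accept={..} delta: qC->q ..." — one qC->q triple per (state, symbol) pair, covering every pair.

states=6 start=0 accept={0,2,3} delta: 0a->0 0b->1 1a->1 1b->2 2a->1 2b->3 3a->1 3b->4 4a->0 4b->5 5a->1 5b->0

Grow the machine one transition at a time. Run the examples from 0; the earliest place one falls off (shortest prefix, ties alphabetical) gets sent to the lowest-numbered state that keeps every Accept/Reject pair distinguishable — a pair clashes when both reach the same state with identical unread suffix — and to a fresh state only if none does.
a: 0a undefined. 0a->0: ok.
b: 0b undefined. 0b->0: no, bb/bba meet in 0. Open state 1: 0b->1.
ba: 1a undefined. 1a->0: no, aa/aaba meet in 0. 1a->1: ok.
bb: 1b undefined. 1b->0: no, bb/bba meet in 0. 1b->1: no, bb/bba meet in 1. Open state 2: 1b->2.
bba: 2a undefined. 2a->0: no, aa/bba meet in 0. 2a->1: ok.
bbb: 2b undefined. 2b->0: no, bb/bbbbb meet in 2. 2b->1: no, bb/bbbbab meet in 2. 2b->2: no, bb/bbbbb meet in 2. Open state 3: 2b->3.
bbba: 3a undefined. 3a->0: no, aa/bbba meet in 0. 3a->1: ok.
bbbb: 3b undefined. 3b->0: no, bbbbbbaa/bba meet in 1. 3b->1: no, bb/bbbbb meet in 2. 3b->2: no, bb/bbbbab meet in 2. 3b->3: no, bb/bbbbab meet in 2. Open state 4: 3b->4.
bbbba: 4a undefined. 4a->0: ok.
bbbbb: 4b undefined. 4b->0: no, aa/bbbbb meet in 0. 4b->1: no, bbbbbbaa/bba meet in 1. 4b->2: no, bb/bbbbb meet in 2. 4b->3: no, babb/bbbbb meet in 3. 4b->4: no, aa/bbbbba meet in 0. Open state 5: 4b->5.
bbbbba: 5a undefined. 5a->0: no, aa/bbbbba meet in 0. 5a->1: ok.
bbbbbb: 5b undefined. 5b->0: ok.
All examples now run through 6 states with every (state, symbol) defined. Accept strings end in {0,2,3}, Reject strings end in {1,5}; accept={0,2,3}.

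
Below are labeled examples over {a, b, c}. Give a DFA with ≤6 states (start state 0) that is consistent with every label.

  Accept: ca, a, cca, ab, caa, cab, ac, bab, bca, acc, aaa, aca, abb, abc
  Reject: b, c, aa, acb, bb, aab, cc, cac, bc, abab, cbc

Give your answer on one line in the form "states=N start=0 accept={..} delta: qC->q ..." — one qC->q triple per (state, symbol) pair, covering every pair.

Fold the examples into a partial DFA from state 0: repeatedly fix the first undefined (state, symbol) met by the shortest-then-alphabetical prefix, trying targets in increasing order and rejecting any under which an Accept and a Reject string meet in one state with the same remainder; add a state when all current targets are rejected. Accepting states are where Accept strings end.
a: 0a undefined. 0a->0: no, a/aa meet in 0. Open state 1: 0a->1.
b: 0b undefined. 0b->0: ok.
c: 0c undefined. 0c->0: no, caa/aa meet in 1 with "a" left. 0c->1: no, ca/aa meet in 1 with "a" left. Open state 2: 0c->2.
aa: 1a undefined. 1a->0: ok.
ab: 1b undefined. 1b->0: no, ab/b meet in 0. 1b->1: ok.
ac: 1c undefined. 1c->0: no, ac/b meet in 0. 1c->1: no, a/acb meet in 1. 1c->2: no, ac/c meet in 2. Open state 3: 1c->3.
ca: 2a undefined. 2a->0: no, ca/b meet in 0. 2a->1: no, caa/b meet in 0. 2a->2: no, ca/c meet in 2. 2a->3: no, cab/acb meet in 3 with "b" left. Open state 4: 2a->4.
cb: 2b undefined. 2b->0: ok.
cc: 2c undefined. 2c->0: ok.
aca: 3a undefined. 3a->0: no, aca/b meet in 0. 3a->1: ok.
acb: 3b undefined. 3b->0: ok.
acc: 3c undefined. 3c->0: no, acc/b meet in 0. 3c->1: ok.
caa: 4a undefined. 4a->0: no, caa/b meet in 0. 4a->1: ok.
cab: 4b undefined. 4b->0: no, cab/b meet in 0. 4b->1: ok.
cac: 4c undefined. 4c->0: ok.
All examples now run through 5 states with every (state, symbol) defined. Accept strings end in {1,3,4}, Reject strings end in {0,2}; accept={1,3,4}.

states=5 start=0 accept={1,3,4} delta: 0a->1 0b->0 0c->2 1a->0 1b->1 1c->3 2a->4 2b->0 2c->0 3a->1 3b->0 3c->1 4a->1 4b->1 4c->0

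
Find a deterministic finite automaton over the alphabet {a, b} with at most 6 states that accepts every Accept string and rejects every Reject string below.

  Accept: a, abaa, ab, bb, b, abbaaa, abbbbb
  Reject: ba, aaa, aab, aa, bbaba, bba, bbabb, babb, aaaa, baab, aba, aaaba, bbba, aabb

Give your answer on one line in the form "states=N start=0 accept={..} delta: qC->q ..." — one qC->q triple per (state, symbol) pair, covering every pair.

Fold the examples into a partial DFA from state 0: repeatedly fix the first undefined (state, symbol) met by the shortest-then-alphabetical prefix, trying targets in increasing order and rejecting any under which an Accept and a Reject string meet in one state with the same remainder; add a state when all current targets are rejected. Accepting states are where Accept strings end.
a: 0a undefined. 0a->0: no, a/aaa meet in 0. Open state 1: 0a->1.
b: 0b undefined. 0b->0: no, a/ba meet in 1. 0b->1: ok.
aa: 1a undefined. 1a->0: no, a/aaa meet in 1. 1a->1: no, a/ba meet in 1. Open state 2: 1a->2.
ab: 1b undefined. 1b->0: no, a/bbaba meet in 1. 1b->1: no, abaa/aaa meet in 2 with "a" left. 1b->2: no, abaa/aaaa meet in 2 with "aa" left. Open state 3: 1b->3.
aaa: 2a undefined. 2a->0: no, a/aaaa meet in 1. 2a->1: no, a/aaa meet in 1. 2a->2: ok.
aab: 2b undefined. 2b->0: no, a/babb meet in 1. 2b->1: no, a/aab meet in 1. 2b->2: ok.
aba: 3a undefined. 3a->0: no, ab/bbabb meet in 3. 3a->1: no, a/bbaba meet in 1. 3a->2: no, abaa/ba meet in 2. 3a->3: no, abaa/bba meet in 3. Open state 4: 3a->4.
abb: 3b undefined. 3b->0: no, a/bbba meet in 1. 3b->1: no, abbaaa/ba meet in 2. 3b->2: no, abbaaa/ba meet in 2. 3b->3: ok.
abaa: 4a undefined. 4a->0: ok.
bbab: 4b undefined. 4b->0: no, a/bbaba meet in 1. 4b->1: no, ab/bbabb meet in 3. 4b->2: ok.
All examples now run through 5 states with every (state, symbol) defined. Accept strings end in {0,1,3}, Reject strings end in {2,4}; accept={0,1,3}.

states=5 start=0 accept={0,1,3} delta: 0a->1 0b->1 1a->2 1b->3 2a->2 2b->2 3a->4 3b->3 4a->0 4b->2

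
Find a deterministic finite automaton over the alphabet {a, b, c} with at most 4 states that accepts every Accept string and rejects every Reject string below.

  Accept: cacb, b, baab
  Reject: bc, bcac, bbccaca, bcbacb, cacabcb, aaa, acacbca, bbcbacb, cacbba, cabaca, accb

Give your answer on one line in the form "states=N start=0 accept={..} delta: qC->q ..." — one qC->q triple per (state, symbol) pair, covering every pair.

states=3 start=0 accept={1} delta: 0a->0 0b->1 0c->1 1a->0 1b->1 1c->2 2a->2 2b->2 2c->2

Grow the machine one transition at a time. Run the examples from 0; the earliest place one falls off (shortest prefix, ties alphabetical) gets sent to the lowest-numbered state that keeps every Accept/Reject pair distinguishable — a pair clashes when both reach the same state with identical unread suffix — and to a fresh state only if none does.
a: 0a undefined. 0a->0: ok.
b: 0b undefined. 0b->0: no, b/aaa meet in 0. Open state 1: 0b->1.
c: 0c undefined. 0c->0: no, cacb/accb meet in 1. 0c->1: ok.
ba: 1a undefined. 1a->0: ok.
bb: 1b undefined. 1b->0: no, cacb/aaa meet in 0. 1b->1: ok.
bc: 1c undefined. 1c->0: no, cacb/bcac meet in 1. 1c->1: no, cacb/bc meet in 1. Open state 2: 1c->2.
bca: 2a undefined. 2a->0: no, cacb/bcac meet in 1. 2a->1: no, cacb/acacbca meet in 1. 2a->2: ok.
bcb: 2b undefined. 2b->0: no, cacb/bcbacb meet in 1. 2b->1: no, cacb/bcbacb meet in 1. 2b->2: ok.
bbcc: 2c undefined. 2c->0: no, cacb/bcbacb meet in 1. 2c->1: no, cacb/bcac meet in 1. 2c->2: ok.
All examples now run through 3 states with every (state, symbol) defined. Accept strings end in {1}, Reject strings end in {0,2}; accept={1}.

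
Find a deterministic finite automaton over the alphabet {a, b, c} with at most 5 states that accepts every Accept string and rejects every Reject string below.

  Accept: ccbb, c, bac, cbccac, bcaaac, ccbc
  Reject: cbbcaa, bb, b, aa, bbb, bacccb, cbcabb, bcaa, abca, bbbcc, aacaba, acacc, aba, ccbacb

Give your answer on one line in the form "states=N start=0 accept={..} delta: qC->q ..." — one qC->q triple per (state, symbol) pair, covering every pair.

Fold the examples into a partial DFA from state 0: repeatedly fix the first undefined (state, symbol) met by the shortest-then-alphabetical prefix, trying targets in increasing order and rejecting any under which an Accept and a Reject string meet in one state with the same remainder; add a state when all current targets are rejected. Accepting states are where Accept strings end.
a: 0a undefined. 0a->0: ok.
b: 0b undefined. 0b->0: ok.
c: 0c undefined. 0c->0: no, ccbb/cbbcaa meet in 0. Open state 1: 0c->1.
cb: 1b undefined. 1b->0: ok.
cc: 1c undefined. 1c->0: no, ccbb/bb meet in 0. 1c->1: no, ccbb/bb meet in 0. Open state 2: 1c->2.
aca: 1a undefined. 1a->0: ok.
ccb: 2b undefined. 2b->0: no, ccbb/cbbcaa meet in 0. 2b->1: no, ccbb/cbbcaa meet in 0. 2b->2: no, ccbb/bbbcc meet in 2. Open state 3: 2b->3.
ccba: 3a undefined. 3a->0: ok.
ccbb: 3b undefined. 3b->0: no, ccbb/cbbcaa meet in 0. 3b->1: ok.
ccbc: 3c undefined. 3c->0: no, ccbc/cbbcaa meet in 0. 3c->1: ok.
baccc: 2c undefined. 2c->0: ok.
cbcca: 2a undefined. 2a->0: ok.
All examples now run through 4 states with every (state, symbol) defined. Accept strings end in {1}, Reject strings end in {0,2}; accept={1}.

states=4 start=0 accept={1} delta: 0a->0 0b->0 0c->1 1a->0 1b->0 1c->2 2a->0 2b->3 2c->0 3a->0 3b->1 3c->1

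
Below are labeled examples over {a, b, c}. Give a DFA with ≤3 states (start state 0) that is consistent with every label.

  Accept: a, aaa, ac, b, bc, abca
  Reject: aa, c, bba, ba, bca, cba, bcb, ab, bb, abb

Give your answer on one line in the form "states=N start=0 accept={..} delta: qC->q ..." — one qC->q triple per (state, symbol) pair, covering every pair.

states=3 start=0 accept={1} delta: 0a->1 0b->1 0c->0 1a->0 1b->2 1c->1 2a->0 2b->0 2c->0

Fold the examples into a partial DFA from state 0: repeatedly fix the first undefined (state, symbol) met by the shortest-then-alphabetical prefix, trying targets in increasing order and rejecting any under which an Accept and a Reject string meet in one state with the same remainder; add a state when all current targets are rejected. Accepting states are where Accept strings end.
a: 0a undefined. 0a->0: no, a/aa meet in 0. Open state 1: 0a->1.
b: 0b undefined. 0b->0: no, a/bba meet in 1. 0b->1: ok.
c: 0c undefined. 0c->0: ok.
aa: 1a undefined. 1a->0: ok.
ab: 1b undefined. 1b->0: no, a/bba meet in 1. 1b->1: no, a/ab meet in 1. Open state 2: 1b->2.
ac: 1c undefined. 1c->0: no, a/bca meet in 1. 1c->1: ok.
abb: 2b undefined. 2b->0: ok.
abc: 2c undefined. 2c->0: ok.
bba: 2a undefined. 2a->0: ok.
All examples now run through 3 states with every (state, symbol) defined. Accept strings end in {1}, Reject strings end in {0,2}; accept={1}.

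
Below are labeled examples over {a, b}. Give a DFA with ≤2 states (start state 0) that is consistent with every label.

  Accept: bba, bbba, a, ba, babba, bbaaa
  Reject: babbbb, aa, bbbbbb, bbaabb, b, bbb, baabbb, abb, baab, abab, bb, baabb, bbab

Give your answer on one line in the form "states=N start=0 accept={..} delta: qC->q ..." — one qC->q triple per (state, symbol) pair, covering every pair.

states=2 start=0 accept={1} delta: 0a->1 0b->0 1a->0 1b->0

Fold the examples into a partial DFA from state 0: repeatedly fix the first undefined (state, symbol) met by the shortest-then-alphabetical prefix, trying targets in increasing order and rejecting any under which an Accept and a Reject string meet in one state with the same remainder; add a state when all current targets are rejected. Accepting states are where Accept strings end.
a: 0a undefined. 0a->0: no, a/aa meet in 0. Open state 1: 0a->1.
b: 0b undefined. 0b->0: ok.
aa: 1a undefined. 1a->0: ok.
ab: 1b undefined. 1b->0: ok.
All examples now run through 2 states with every (state, symbol) defined. Accept strings end in {1}, Reject strings end in {0}; accept={1}.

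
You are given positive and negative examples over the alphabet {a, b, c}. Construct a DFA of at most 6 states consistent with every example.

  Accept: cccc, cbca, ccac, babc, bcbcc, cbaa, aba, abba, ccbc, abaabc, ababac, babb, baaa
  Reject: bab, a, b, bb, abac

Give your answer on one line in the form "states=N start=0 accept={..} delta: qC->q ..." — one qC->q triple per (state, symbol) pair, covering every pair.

states=5 start=0 accept={2,3} delta: 0a->0 0b->1 0c->1 1a->2 1b->1 1c->2 2a->3 2b->4 2c->1 3a->2 3b->1 3c->2 4a->1 4b->2 4c->3

Grow the machine one transition at a time. Run the examples from 0; the earliest place one falls off (shortest prefix, ties alphabetical) gets sent to the lowest-numbered state that keeps every Accept/Reject pair distinguishable — a pair clashes when both reach the same state with identical unread suffix — and to a fresh state only if none does.
a: 0a undefined. 0a->0: ok.
b: 0b undefined. 0b->0: no, babc/abac meet in 0 with "c" left. Open state 1: 0b->1.
c: 0c undefined. 0c->0: no, cccc/a meet in 0. 0c->1: ok.
ba: 1a undefined. 1a->0: no, aba/a meet in 0. 1a->1: no, aba/b meet in 1. Open state 2: 1a->2.
bb: 1b undefined. 1b->0: no, cbaa/a meet in 0. 1b->1: ok.
bc: 1c undefined. 1c->0: no, cccc/a meet in 0. 1c->1: no, cccc/b meet in 1. 1c->2: ok.
baa: 2a undefined. 2a->0: no, cbca/a meet in 0. 2a->1: no, cbca/b meet in 1. 2a->2: no, ccac/abac meet in 2 with "c" left. Open state 3: 2a->3.
bab: 2b undefined. 2b->0: no, babc/b meet in 1. 2b->1: no, bcbcc/abac meet in 2 with "c" left. 2b->2: no, babc/abac meet in 2 with "c" left. 2b->3: no, cbca/bab meet in 3. Open state 4: 2b->4.
ccc: 2c undefined. 2c->0: no, cccc/b meet in 1. 2c->1: ok.
baaa: 3a undefined. 3a->0: no, baaa/a meet in 0. 3a->1: no, baaa/b meet in 1. 3a->2: ok.
babb: 4b undefined. 4b->0: no, babb/a meet in 0. 4b->1: no, babb/b meet in 1. 4b->2: ok.
babc: 4c undefined. 4c->0: no, babc/a meet in 0. 4c->1: no, babc/b meet in 1. 4c->2: no, bcbcc/b meet in 1. 4c->3: ok.
ccac: 3c undefined. 3c->0: no, ccac/a meet in 0. 3c->1: no, ccac/b meet in 1. 3c->2: ok.
abaab: 3b undefined. 3b->0: no, abaabc/b meet in 1. 3b->1: ok.
ababa: 4a undefined. 4a->0: no, ababac/b meet in 1. 4a->1: ok.
All examples now run through 5 states with every (state, symbol) defined. Accept strings end in {2,3}, Reject strings end in {0,1,4}; accept={2,3}.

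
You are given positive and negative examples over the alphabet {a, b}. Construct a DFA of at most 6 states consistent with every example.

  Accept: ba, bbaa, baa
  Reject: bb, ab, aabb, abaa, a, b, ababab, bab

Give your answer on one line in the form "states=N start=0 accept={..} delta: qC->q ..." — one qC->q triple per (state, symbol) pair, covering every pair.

Fold the examples into a partial DFA from state 0: repeatedly fix the first undefined (state, symbol) met by the shortest-then-alphabetical prefix, trying targets in increasing order and rejecting any under which an Accept and a Reject string meet in one state with the same remainder; add a state when all current targets are rejected. Accepting states are where Accept strings end.
a: 0a undefined. 0a->0: no, baa/abaa meet in 0 with "baa" left. Open state 1: 0a->1.
b: 0b undefined. 0b->0: no, ba/a meet in 1. 0b->1: no, bbaa/abaa meet in 1 with "baa" left. Open state 2: 0b->2.
aa: 1a undefined. 1a->0: ok.
ab: 1b undefined. 1b->0: ok.
ba: 2a undefined. 2a->0: no, ba/ab meet in 0. 2a->1: no, ba/a meet in 1. 2a->2: no, ba/b meet in 2. Open state 3: 2a->3.
bb: 2b undefined. 2b->0: no, bbaa/bb meet in 0. 2b->1: no, bbaa/bb meet in 1. 2b->2: ok.
baa: 3a undefined. 3a->0: no, bbaa/ab meet in 0. 3a->1: no, bbaa/a meet in 1. 3a->2: no, bbaa/bb meet in 2. 3a->3: ok.
bab: 3b undefined. 3b->0: ok.
All examples now run through 4 states with every (state, symbol) defined. Accept strings end in {3}, Reject strings end in {0,1,2}; accept={3}.

states=4 start=0 accept={3} delta: 0a->1 0b->2 1a->0 1b->0 2a->3 2b->2 3a->3 3b->0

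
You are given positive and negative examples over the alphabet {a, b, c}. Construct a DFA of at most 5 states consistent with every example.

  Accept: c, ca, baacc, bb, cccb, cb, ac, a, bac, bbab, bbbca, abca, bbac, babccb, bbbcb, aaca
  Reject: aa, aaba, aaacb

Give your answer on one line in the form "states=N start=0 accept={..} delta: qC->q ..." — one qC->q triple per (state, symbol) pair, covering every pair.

states=4 start=0 accept={0,1} delta: 0a->1 0b->0 0c->0 1a->2 1b->0 1c->0 2a->2 2b->1 2c->3 3a->0 3b->2 3c->0

Fold the examples into a partial DFA from state 0: repeatedly fix the first undefined (state, symbol) met by the shortest-then-alphabetical prefix, trying targets in increasing order and rejecting any under which an Accept and a Reject string meet in one state with the same remainder; add a state when all current targets are rejected. Accepting states are where Accept strings end.
a: 0a undefined. 0a->0: no, cb/aaacb meet in 0 with "cb" left. Open state 1: 0a->1.
b: 0b undefined. 0b->0: ok.
c: 0c undefined. 0c->0: ok.
aa: 1a undefined. 1a->0: no, c/aa meet in 0. 1a->1: no, ca/aa meet in 1. Open state 2: 1a->2.
ab: 1b undefined. 1b->0: ok.
ac: 1c undefined. 1c->0: ok.
aaa: 2a undefined. 2a->0: no, c/aaacb meet in 0. 2a->1: no, c/aaacb meet in 0. 2a->2: ok.
aab: 2b undefined. 2b->0: no, ca/aaba meet in 1. 2b->1: ok.
aac: 2c undefined. 2c->0: no, c/aaacb meet in 0. 2c->1: no, c/aaacb meet in 0. 2c->2: no, ca/aaacb meet in 1. Open state 3: 2c->3.
aaca: 3a undefined. 3a->0: ok.
aaacb: 3b undefined. 3b->0: no, c/aaacb meet in 0. 3b->1: no, ca/aaacb meet in 1. 3b->2: ok.
baacc: 3c undefined. 3c->0: ok.
All examples now run through 4 states with every (state, symbol) defined. Accept strings end in {0,1}, Reject strings end in {2}; accept={0,1}.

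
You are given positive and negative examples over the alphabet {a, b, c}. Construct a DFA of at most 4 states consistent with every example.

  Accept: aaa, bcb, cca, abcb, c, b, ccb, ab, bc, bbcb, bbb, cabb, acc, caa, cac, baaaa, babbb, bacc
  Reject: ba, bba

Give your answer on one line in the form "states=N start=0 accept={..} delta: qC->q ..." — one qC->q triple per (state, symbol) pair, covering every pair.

states=3 start=0 accept={0,1} delta: 0a->0 0b->1 0c->0 1a->2 1b->1 1c->0 2a->0 2b->0 2c->0

Grow the machine one transition at a time. Run the examples from 0; the earliest place one falls off (shortest prefix, ties alphabetical) gets sent to the lowest-numbered state that keeps every Accept/Reject pair distinguishable — a pair clashes when both reach the same state with identical unread suffix — and to a fresh state only if none does.
a: 0a undefined. 0a->0: ok.
b: 0b undefined. 0b->0: no, aaa/ba meet in 0. Open state 1: 0b->1.
c: 0c undefined. 0c->0: ok.
ba: 1a undefined. 1a->0: no, aaa/ba meet in 0. 1a->1: no, b/ba meet in 1. Open state 2: 1a->2.
bb: 1b undefined. 1b->0: no, aaa/bba meet in 0. 1b->1: ok.
bc: 1c undefined. 1c->0: ok.
baa: 2a undefined. 2a->0: ok.
bab: 2b undefined. 2b->0: ok.
bac: 2c undefined. 2c->0: ok.
All examples now run through 3 states with every (state, symbol) defined. Accept strings end in {0,1}, Reject strings end in {2}; accept={0,1}.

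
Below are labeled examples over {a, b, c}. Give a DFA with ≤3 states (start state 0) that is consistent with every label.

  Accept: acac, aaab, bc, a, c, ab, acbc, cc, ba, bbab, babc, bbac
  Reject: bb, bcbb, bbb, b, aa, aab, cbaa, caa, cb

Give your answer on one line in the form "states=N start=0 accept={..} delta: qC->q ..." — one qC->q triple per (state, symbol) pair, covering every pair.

Grow the machine one transition at a time. Run the examples from 0; the earliest place one falls off (shortest prefix, ties alphabetical) gets sent to the lowest-numbered state that keeps every Accept/Reject pair distinguishable — a pair clashes when both reach the same state with identical unread suffix — and to a fresh state only if none does.
a: 0a undefined. 0a->0: no, aaab/b meet in 0 with "b" left. Open state 1: 0a->1.
b: 0b undefined. 0b->0: ok.
c: 0c undefined. 0c->0: no, bc/bb meet in 0. 0c->1: no, ab/cb meet in 1 with "b" left. Open state 2: 0c->2.
aa: 1a undefined. 1a->0: ok.
ab: 1b undefined. 1b->0: no, aaab/bb meet in 0. 1b->1: ok.
ac: 1c undefined. 1c->0: no, acac/bb meet in 0. 1c->1: ok.
ca: 2a undefined. 2a->0: no, aaab/caa meet in 1. 2a->1: ok.
cb: 2b undefined. 2b->0: ok.
cc: 2c undefined. 2c->0: no, cc/bb meet in 0. 2c->1: ok.
All examples now run through 3 states with every (state, symbol) defined. Accept strings end in {1,2}, Reject strings end in {0}; accept={1,2}.

states=3 start=0 accept={1,2} delta: 0a->1 0b->0 0c->2 1a->0 1b->1 1c->1 2a->1 2b->0 2c->1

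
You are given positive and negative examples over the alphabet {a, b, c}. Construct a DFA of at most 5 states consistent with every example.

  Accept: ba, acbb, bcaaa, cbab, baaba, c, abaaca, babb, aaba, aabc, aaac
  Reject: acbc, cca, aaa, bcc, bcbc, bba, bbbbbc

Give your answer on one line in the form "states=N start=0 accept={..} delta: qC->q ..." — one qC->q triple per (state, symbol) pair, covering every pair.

Fold the examples into a partial DFA from state 0: repeatedly fix the first undefined (state, symbol) met by the shortest-then-alphabetical prefix, trying targets in increasing order and rejecting any under which an Accept and a Reject string meet in one state with the same remainder; add a state when all current targets are rejected. Accepting states are where Accept strings end.
a: 0a undefined. 0a->0: ok.
b: 0b undefined. 0b->0: no, ba/aaa meet in 0. Open state 1: 0b->1.
c: 0c undefined. 0c->0: no, c/cca meet in 0. 0c->1: ok.
ba: 1a undefined. 1a->0: no, ba/aaa meet in 0. 1a->1: no, baaba/bba meet in 1 with "ba" left. Open state 2: 1a->2.
bb: 1b undefined. 1b->0: no, acbb/acbc meet in 1. 1b->1: no, ba/bba meet in 2. 1b->2: ok.
bc: 1c undefined. 1c->0: no, bcaaa/cca meet in 0. 1c->1: no, ba/cca meet in 2. 1c->2: ok.
baa: 2a undefined. 2a->0: no, bcaaa/cca meet in 0. 2a->1: no, bcaaa/cca meet in 1. 2a->2: no, ba/cca meet in 2. Open state 3: 2a->3.
bab: 2b undefined. 2b->0: no, acbb/aaa meet in 0. 2b->1: no, ba/bcbc meet in 2. 2b->2: ok.
bcc: 2c undefined. 2c->0: ok.
baab: 3b undefined. 3b->0: no, cbab/acbc meet in 0. 3b->1: ok.
bcaa: 3a undefined. 3a->0: no, bcaaa/acbc meet in 0. 3a->1: ok.
abaac: 3c undefined. 3c->0: no, abaaca/acbc meet in 0. 3c->1: ok.
All examples now run through 4 states with every (state, symbol) defined. Accept strings end in {1,2}, Reject strings end in {0,3}; accept={1,2}.

states=4 start=0 accept={1,2} delta: 0a->0 0b->1 0c->1 1a->2 1b->2 1c->2 2a->3 2b->2 2c->0 3a->1 3b->1 3c->1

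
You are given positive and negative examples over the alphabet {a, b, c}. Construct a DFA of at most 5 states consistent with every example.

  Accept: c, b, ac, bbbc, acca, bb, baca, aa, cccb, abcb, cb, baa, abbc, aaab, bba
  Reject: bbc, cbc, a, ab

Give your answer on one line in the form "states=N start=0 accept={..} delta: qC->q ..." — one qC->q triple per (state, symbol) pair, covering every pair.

Fold the examples into a partial DFA from state 0: repeatedly fix the first undefined (state, symbol) met by the shortest-then-alphabetical prefix, trying targets in increasing order and rejecting any under which an Accept and a Reject string meet in one state with the same remainder; add a state when all current targets are rejected. Accepting states are where Accept strings end.
a: 0a undefined. 0a->0: no, b/ab meet in 0 with "b" left. Open state 1: 0a->1.
b: 0b undefined. 0b->0: no, c/bbc meet in 0 with "c" left. 0b->1: no, b/a meet in 1. Open state 2: 0b->2.
c: 0c undefined. 0c->0: ok.
aa: 1a undefined. 1a->0: no, aaab/ab meet in 1 with "b" left. 1a->1: no, aa/a meet in 1. 1a->2: ok.
ab: 1b undefined. 1b->0: no, c/ab meet in 0. 1b->1: ok.
ac: 1c undefined. 1c->0: no, acca/a meet in 1. 1c->1: no, ac/a meet in 1. 1c->2: ok.
ba: 2a undefined. 2a->0: no, baca/a meet in 1. 2a->1: no, baca/a meet in 1. 2a->2: ok.
bb: 2b undefined. 2b->0: no, c/bbc meet in 0. 2b->1: no, b/bbc meet in 2. 2b->2: no, bbbc/bbc meet in 2 with "c" left. Open state 3: 2b->3.
acc: 2c undefined. 2c->0: no, c/cbc meet in 0. 2c->1: ok.
bba: 3a undefined. 3a->0: ok.
bbb: 3b undefined. 3b->0: ok.
bbc: 3c undefined. 3c->0: no, c/bbc meet in 0. 3c->1: ok.
All examples now run through 4 states with every (state, symbol) defined. Accept strings end in {0,2,3}, Reject strings end in {1}; accept={0,2,3}.

states=4 start=0 accept={0,2,3} delta: 0a->1 0b->2 0c->0 1a->2 1b->1 1c->2 2a->2 2b->3 2c->1 3a->0 3b->0 3c->1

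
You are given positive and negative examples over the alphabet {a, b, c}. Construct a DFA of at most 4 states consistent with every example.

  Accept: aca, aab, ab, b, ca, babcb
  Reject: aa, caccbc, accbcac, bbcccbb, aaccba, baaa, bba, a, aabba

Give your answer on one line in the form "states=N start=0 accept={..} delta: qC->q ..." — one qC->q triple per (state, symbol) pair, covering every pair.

states=4 start=0 accept={1,2} delta: 0a->0 0b->1 0c->1 1a->2 1b->0 1c->2 2a->0 2b->2 2c->3 3a->2 3b->1 3c->2

State merging on the prefix tree: take the shortest (then alphabetical) example prefix whose next move is undefined and point that move at state 0, else 1, else 2, ...; a target is out if some Accept/Reject pair would then sit in one state with the same input left (inseparable). If every existing state is out, open a new one.
a: 0a undefined. 0a->0: ok.
b: 0b undefined. 0b->0: no, aab/aa meet in 0. Open state 1: 0b->1.
c: 0c undefined. 0c->0: no, aca/aa meet in 0. 0c->1: ok.
ba: 1a undefined. 1a->0: no, aca/aa meet in 0. 1a->1: no, aca/baaa meet in 1. Open state 2: 1a->2.
bb: 1b undefined. 1b->0: ok.
acc: 1c undefined. 1c->0: no, aca/aaccba meet in 2. 1c->1: no, aab/bbcccbb meet in 1. 1c->2: ok.
baa: 2a undefined. 2a->0: ok.
bab: 2b undefined. 2b->0: no, babcb/aa meet in 0. 2b->1: no, aca/aaccba meet in 2. 2b->2: ok.
cac: 2c undefined. 2c->0: no, aab/caccbc meet in 1. 2c->1: no, aab/caccbc meet in 1. 2c->2: no, aca/caccbc meet in 2. Open state 3: 2c->3.
cacc: 3c undefined. 3c->0: no, aca/caccbc meet in 2. 3c->1: no, aab/caccbc meet in 1. 3c->2: ok.
babcb: 3b undefined. 3b->0: no, aab/bbcccbb meet in 1. 3b->1: ok.
accbca: 3a undefined. 3a->0: no, aab/accbcac meet in 1. 3a->1: no, aca/accbcac meet in 2. 3a->2: ok.
All examples now run through 4 states with every (state, symbol) defined. Accept strings end in {1,2}, Reject strings end in {0,3}; accept={1,2}.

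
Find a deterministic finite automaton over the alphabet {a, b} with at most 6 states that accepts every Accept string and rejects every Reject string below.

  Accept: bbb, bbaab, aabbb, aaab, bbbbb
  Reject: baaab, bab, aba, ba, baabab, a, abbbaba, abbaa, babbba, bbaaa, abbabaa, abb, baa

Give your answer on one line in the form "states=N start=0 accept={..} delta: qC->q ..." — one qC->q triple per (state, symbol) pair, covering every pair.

states=3 start=0 accept={1} delta: 0a->0 0b->1 1a->2 1b->0 2a->2 2b->2

State merging on the prefix tree: take the shortest (then alphabetical) example prefix whose next move is undefined and point that move at state 0, else 1, else 2, ...; a target is out if some Accept/Reject pair would then sit in one state with the same input left (inseparable). If every existing state is out, open a new one.
a: 0a undefined. 0a->0: ok.
b: 0b undefined. 0b->0: no, bbb/baaab meet in 0. Open state 1: 0b->1.
ba: 1a undefined. 1a->0: no, aaab/baaab meet in 1. 1a->1: no, aaab/aba meet in 1. Open state 2: 1a->2.
bb: 1b undefined. 1b->0: ok.
baa: 2a undefined. 2a->0: no, bbb/baaab meet in 1. 2a->1: no, bbb/baabab meet in 1. 2a->2: ok.
bab: 2b undefined. 2b->0: no, bbb/baabab meet in 1. 2b->1: no, bbb/baaab meet in 1. 2b->2: ok.
All examples now run through 3 states with every (state, symbol) defined. Accept strings end in {1}, Reject strings end in {0,2}; accept={1}.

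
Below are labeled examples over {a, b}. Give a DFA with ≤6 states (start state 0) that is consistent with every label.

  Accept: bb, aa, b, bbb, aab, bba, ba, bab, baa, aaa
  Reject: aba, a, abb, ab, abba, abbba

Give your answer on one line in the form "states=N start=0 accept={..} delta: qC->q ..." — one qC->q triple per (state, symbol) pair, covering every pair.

Fold the examples into a partial DFA from state 0: repeatedly fix the first undefined (state, symbol) met by the shortest-then-alphabetical prefix, trying targets in increasing order and rejecting any under which an Accept and a Reject string meet in one state with the same remainder; add a state when all current targets are rejected. Accepting states are where Accept strings end.
a: 0a undefined. 0a->0: no, bb/abb meet in 0 with "bb" left. Open state 1: 0a->1.
b: 0b undefined. 0b->0: no, bba/a meet in 1. 0b->1: no, bb/ab meet in 1 with "b" left. Open state 2: 0b->2.
aa: 1a undefined. 1a->0: no, aaa/a meet in 1. 1a->1: no, aa/a meet in 1. 1a->2: ok.
ab: 1b undefined. 1b->0: no, aa/abb meet in 2. 1b->1: no, aa/aba meet in 2. 1b->2: no, bb/abb meet in 2 with "b" left. Open state 3: 1b->3.
ba: 2a undefined. 2a->0: no, baa/a meet in 1. 2a->1: no, ba/a meet in 1. 2a->2: ok.
bb: 2b undefined. 2b->0: no, bba/a meet in 1. 2b->1: no, bb/a meet in 1. 2b->2: ok.
aba: 3a undefined. 3a->0: ok.
abb: 3b undefined. 3b->0: no, bb/abbba meet in 2. 3b->1: no, bb/abba meet in 2. 3b->2: no, bb/abb meet in 2. 3b->3: ok.
All examples now run through 4 states with every (state, symbol) defined. Accept strings end in {2}, Reject strings end in {0,1,3}; accept={2}.

states=4 start=0 accept={2} delta: 0a->1 0b->2 1a->2 1b->3 2a->2 2b->2 3a->0 3b->3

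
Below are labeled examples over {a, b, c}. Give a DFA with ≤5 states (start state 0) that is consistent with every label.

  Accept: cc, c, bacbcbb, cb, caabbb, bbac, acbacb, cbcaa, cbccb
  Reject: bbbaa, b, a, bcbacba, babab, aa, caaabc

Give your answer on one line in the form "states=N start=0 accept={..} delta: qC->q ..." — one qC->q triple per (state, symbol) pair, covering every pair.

states=4 start=0 accept={1,2} delta: 0a->0 0b->0 0c->1 1a->1 1b->2 1c->1 2a->0 2b->1 2c->3 3a->1 3b->1 3c->1

Grow the machine one transition at a time. Run the examples from 0; the earliest place one falls off (shortest prefix, ties alphabetical) gets sent to the lowest-numbered state that keeps every Accept/Reject pair distinguishable — a pair clashes when both reach the same state with identical unread suffix — and to a fresh state only if none does.
a: 0a undefined. 0a->0: ok.
b: 0b undefined. 0b->0: ok.
c: 0c undefined. 0c->0: no, cc/bbbaa meet in 0. Open state 1: 0c->1.
ca: 1a undefined. 1a->0: no, c/caaabc meet in 1. 1a->1: ok.
cb: 1b undefined. 1b->0: no, c/caaabc meet in 1. 1b->1: no, cc/caaabc meet in 1 with "c" left. Open state 2: 1b->2.
cc: 1c undefined. 1c->0: no, cc/bbbaa meet in 0. 1c->1: ok.
cbc: 2c undefined. 2c->0: no, bacbcbb/bbbaa meet in 0. 2c->1: no, cc/caaabc meet in 1. 2c->2: no, cb/caaabc meet in 2. Open state 3: 2c->3.
acba: 2a undefined. 2a->0: ok.
cbca: 3a undefined. 3a->0: no, cbcaa/bbbaa meet in 0. 3a->1: ok.
cbcc: 3c undefined. 3c->0: no, cbccb/bbbaa meet in 0. 3c->1: ok.
caabb: 2b undefined. 2b->0: no, caabbb/bbbaa meet in 0. 2b->1: ok.
bacbcb: 3b undefined. 3b->0: no, bacbcbb/bbbaa meet in 0. 3b->1: ok.
All examples now run through 4 states with every (state, symbol) defined. Accept strings end in {1,2}, Reject strings end in {0,3}; accept={1,2}.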